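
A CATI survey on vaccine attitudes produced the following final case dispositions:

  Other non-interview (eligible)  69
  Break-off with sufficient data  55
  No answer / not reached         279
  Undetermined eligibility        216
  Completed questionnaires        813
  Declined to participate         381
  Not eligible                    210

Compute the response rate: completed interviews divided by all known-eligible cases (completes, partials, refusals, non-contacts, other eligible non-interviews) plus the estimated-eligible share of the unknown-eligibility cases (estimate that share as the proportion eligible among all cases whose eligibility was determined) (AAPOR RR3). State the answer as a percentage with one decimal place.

Top → 813
Eligible (known) → 813 + 55 + 381 + 279 + 69 = 1597
e = 1597 / (1597 + 210) = 1597 / 1807 = 0.8838
Eligible share of unknowns → 0.8838 × 216 = 190.90
Denominator → 1597 + 190.90 = 1787.90
RR3 = 813 / 1787.90 = 0.4547

45.5%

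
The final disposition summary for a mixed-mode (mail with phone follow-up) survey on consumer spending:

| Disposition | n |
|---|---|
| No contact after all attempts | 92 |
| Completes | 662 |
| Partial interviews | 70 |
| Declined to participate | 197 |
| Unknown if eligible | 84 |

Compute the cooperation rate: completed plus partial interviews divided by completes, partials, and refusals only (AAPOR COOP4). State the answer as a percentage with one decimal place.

78.8%

Num = 662 + 70 = 732
Base = 662 + 70 + 197 = 929
COOP4 = 732 / 929 = 0.7879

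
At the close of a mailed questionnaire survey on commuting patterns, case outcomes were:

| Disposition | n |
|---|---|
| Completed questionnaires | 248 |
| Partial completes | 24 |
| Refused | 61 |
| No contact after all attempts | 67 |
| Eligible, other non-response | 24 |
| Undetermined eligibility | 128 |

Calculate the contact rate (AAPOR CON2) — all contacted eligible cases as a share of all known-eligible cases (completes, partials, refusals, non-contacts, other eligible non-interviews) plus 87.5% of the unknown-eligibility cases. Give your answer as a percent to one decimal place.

66.6%

Num = 248 + 24 + 61 + 24 = 357
Determined eligible = 248 + 24 + 61 + 67 + 24 = 424
e × U = 0.8750 × 128 = 112.00
Denominator = 424 + 112.00 = 536.00
CON2 = 357 / 536.00 = 0.6660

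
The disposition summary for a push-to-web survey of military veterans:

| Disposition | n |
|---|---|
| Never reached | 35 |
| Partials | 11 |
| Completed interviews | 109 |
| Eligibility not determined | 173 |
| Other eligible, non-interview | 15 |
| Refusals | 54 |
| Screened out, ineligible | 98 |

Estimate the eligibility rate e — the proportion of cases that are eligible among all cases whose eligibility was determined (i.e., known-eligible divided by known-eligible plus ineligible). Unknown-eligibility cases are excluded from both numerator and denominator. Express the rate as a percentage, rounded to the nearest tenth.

69.6%

Determined eligible: 109 + 11 + 54 + 35 + 15 = 224
e = 224 / (224 + 98) = 224 / 322 = 0.6957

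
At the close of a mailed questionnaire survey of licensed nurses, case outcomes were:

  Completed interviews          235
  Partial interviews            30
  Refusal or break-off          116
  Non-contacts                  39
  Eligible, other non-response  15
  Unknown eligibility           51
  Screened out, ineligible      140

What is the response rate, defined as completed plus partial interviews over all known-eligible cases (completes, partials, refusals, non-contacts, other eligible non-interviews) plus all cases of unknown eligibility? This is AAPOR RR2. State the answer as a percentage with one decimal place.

54.5%

Num: 235 + 30 = 265
Denom: 235 + 30 + 116 + 39 + 15 + 51 = 486
RR2 = 265 / 486 = 0.5453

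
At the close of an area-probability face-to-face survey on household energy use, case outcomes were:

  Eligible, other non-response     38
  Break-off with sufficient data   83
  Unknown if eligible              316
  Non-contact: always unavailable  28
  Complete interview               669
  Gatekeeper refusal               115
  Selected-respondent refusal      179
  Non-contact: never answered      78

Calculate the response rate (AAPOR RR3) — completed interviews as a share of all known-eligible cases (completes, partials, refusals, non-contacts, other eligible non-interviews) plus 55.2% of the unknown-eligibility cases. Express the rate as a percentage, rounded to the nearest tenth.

Declined to participate = 115 + 179 = 294
Non-contacts = 78 + 28 = 106
Top → 669
Determined eligible → 669 + 83 + 294 + 106 + 38 = 1190
e × U → 0.5520 × 316 = 174.43
Base → 1190 + 174.43 = 1364.43
RR3 = 669 / 1364.43 = 0.4903

49.0%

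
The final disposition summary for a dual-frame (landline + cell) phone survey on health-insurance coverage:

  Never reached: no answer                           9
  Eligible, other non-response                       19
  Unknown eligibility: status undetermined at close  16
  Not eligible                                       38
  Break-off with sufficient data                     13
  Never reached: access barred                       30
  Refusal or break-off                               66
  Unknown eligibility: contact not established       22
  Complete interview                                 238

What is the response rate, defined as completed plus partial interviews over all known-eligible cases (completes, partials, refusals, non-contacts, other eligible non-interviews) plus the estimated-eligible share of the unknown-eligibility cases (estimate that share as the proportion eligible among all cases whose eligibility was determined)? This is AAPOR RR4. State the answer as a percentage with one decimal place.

61.3%

Never reached = 9 + 30 = 39
Unknown eligibility = 22 + 16 = 38
Numerator: 238 + 13 = 251
Eligible (known): 238 + 13 + 66 + 39 + 19 = 375
e = 375 / (375 + 38) = 375 / 413 = 0.9080
Estimated eligible among unknowns: 0.9080 × 38 = 34.50
Denom: 375 + 34.50 = 409.50
RR4 = 251 / 409.50 = 0.6129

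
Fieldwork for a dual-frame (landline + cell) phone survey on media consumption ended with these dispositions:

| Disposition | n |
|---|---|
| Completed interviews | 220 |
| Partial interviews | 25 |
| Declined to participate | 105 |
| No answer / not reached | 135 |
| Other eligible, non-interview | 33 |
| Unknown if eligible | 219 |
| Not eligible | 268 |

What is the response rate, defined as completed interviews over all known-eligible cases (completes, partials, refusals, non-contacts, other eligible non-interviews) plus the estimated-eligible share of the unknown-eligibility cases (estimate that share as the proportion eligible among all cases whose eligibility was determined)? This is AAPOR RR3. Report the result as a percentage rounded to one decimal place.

Numerator: 220
Determined eligible: 220 + 25 + 105 + 135 + 33 = 518
e = 518 / (518 + 268) = 518 / 786 = 0.6590
e × U: 0.6590 × 219 = 144.32
Denominator: 518 + 144.32 = 662.32
RR3 = 220 / 662.32 = 0.3322

33.2%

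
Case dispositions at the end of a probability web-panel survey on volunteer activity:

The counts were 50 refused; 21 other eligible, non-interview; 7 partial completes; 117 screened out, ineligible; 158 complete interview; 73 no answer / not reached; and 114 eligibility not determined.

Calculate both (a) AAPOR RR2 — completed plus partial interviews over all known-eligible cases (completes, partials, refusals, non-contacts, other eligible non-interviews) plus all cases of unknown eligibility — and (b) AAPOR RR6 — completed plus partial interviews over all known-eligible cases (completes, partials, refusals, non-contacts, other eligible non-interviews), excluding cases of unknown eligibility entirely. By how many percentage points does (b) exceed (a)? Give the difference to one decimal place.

14.4

Num: 158 + 7 = 165
Base: 158 + 7 + 50 + 73 + 21 + 114 = 423
RR2 = 165 / 423 = 0.3901
Base: 158 + 7 + 50 + 73 + 21 = 309
RR6 = 165 / 309 = 0.5340
Difference = 53.40 − 39.01 = 14.39 percentage points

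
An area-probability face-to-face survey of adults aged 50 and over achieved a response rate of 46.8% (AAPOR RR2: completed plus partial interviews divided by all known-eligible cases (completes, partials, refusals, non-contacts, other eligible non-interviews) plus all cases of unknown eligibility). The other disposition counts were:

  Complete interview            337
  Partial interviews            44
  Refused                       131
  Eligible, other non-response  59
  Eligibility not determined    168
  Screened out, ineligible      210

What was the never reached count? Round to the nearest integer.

75

Numerator = 337 + 44 = 381
RR2 = 381 / D = 0.468
D = 381 / 0.468 = 814.1
Rest of base = 739
never reached = 814.1 − 739 ≈ 75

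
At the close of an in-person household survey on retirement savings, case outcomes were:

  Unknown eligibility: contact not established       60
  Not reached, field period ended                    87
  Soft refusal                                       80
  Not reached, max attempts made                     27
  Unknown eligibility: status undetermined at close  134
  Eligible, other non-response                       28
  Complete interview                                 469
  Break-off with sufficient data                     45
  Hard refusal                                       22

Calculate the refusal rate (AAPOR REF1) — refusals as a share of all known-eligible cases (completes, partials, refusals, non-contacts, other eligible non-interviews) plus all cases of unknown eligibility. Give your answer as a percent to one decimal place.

Declined to participate = 22 + 80 = 102
No contact after all attempts = 87 + 27 = 114
Undetermined eligibility = 60 + 134 = 194
Top = 102
Denom = 469 + 45 + 102 + 114 + 28 + 194 = 952
REF1 = 102 / 952 = 0.1071

10.7%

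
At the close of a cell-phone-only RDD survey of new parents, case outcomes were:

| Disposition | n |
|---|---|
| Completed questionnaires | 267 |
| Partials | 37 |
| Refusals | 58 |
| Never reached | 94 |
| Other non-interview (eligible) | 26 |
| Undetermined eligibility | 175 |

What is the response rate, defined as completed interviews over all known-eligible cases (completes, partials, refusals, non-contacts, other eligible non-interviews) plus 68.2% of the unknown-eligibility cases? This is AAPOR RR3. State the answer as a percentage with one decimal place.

44.4%

Top → 267
Known eligible → 267 + 37 + 58 + 94 + 26 = 482
e × U → 0.6820 × 175 = 119.35
Denominator → 482 + 119.35 = 601.35
RR3 = 267 / 601.35 = 0.4440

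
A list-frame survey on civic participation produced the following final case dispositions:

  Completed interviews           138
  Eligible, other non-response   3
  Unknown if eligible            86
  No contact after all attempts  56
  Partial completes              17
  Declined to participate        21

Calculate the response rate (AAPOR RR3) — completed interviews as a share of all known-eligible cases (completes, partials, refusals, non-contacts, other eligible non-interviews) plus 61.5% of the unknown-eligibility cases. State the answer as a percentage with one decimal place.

47.9%

Top: 138
Known eligible: 138 + 17 + 21 + 56 + 3 = 235
Estimated eligible among unknowns: 0.6150 × 86 = 52.89
Denom: 235 + 52.89 = 287.89
RR3 = 138 / 287.89 = 0.4793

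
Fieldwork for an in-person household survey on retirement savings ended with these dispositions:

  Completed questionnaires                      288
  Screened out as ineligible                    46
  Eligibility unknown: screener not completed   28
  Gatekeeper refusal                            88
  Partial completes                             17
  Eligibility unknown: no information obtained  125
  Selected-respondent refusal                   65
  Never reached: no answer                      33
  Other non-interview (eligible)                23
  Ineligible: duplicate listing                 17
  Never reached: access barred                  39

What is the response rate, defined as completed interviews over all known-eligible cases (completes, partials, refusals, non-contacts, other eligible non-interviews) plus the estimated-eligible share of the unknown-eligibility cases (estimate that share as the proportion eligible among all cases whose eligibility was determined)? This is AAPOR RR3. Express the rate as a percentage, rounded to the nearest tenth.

Refusal or break-off = 88 + 65 = 153
No answer / not reached = 33 + 39 = 72
Eligibility not determined = 28 + 125 = 153
Not eligible = 46 + 17 = 63
Top = 288
Determined eligible = 288 + 17 + 153 + 72 + 23 = 553
e = 553 / (553 + 63) = 553 / 616 = 0.8977
Estimated eligible among unknowns = 0.8977 × 153 = 137.35
Denom = 553 + 137.35 = 690.35
RR3 = 288 / 690.35 = 0.4172

41.7%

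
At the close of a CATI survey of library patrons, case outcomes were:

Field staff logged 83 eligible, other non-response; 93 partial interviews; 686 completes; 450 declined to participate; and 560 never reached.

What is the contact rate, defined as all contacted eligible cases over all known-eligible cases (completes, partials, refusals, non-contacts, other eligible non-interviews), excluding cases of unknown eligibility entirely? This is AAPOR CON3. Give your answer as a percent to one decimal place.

Top → 686 + 93 + 450 + 83 = 1312
Denominator → 686 + 93 + 450 + 560 + 83 = 1872
CON3 = 1312 / 1872 = 0.7009

70.1%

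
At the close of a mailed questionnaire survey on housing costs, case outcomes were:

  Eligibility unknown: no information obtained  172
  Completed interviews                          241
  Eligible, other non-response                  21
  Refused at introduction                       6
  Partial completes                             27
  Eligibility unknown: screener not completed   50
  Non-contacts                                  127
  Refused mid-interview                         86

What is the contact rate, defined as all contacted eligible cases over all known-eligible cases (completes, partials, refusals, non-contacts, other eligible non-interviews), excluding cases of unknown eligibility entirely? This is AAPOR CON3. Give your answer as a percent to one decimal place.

75.0%

Refusals = 6 + 86 = 92
Undetermined eligibility = 50 + 172 = 222
Num: 241 + 27 + 92 + 21 = 381
Denominator: 241 + 27 + 92 + 127 + 21 = 508
CON3 = 381 / 508 = 0.7500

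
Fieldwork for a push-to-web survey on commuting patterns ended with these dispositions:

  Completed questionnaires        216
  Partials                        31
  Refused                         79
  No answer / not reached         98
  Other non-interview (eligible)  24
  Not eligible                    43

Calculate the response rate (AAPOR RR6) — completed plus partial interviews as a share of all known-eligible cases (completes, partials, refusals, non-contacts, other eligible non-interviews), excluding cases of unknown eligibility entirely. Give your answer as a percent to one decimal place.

Numerator = 216 + 31 = 247
Denom = 216 + 31 + 79 + 98 + 24 = 448
RR6 = 247 / 448 = 0.5513

55.1%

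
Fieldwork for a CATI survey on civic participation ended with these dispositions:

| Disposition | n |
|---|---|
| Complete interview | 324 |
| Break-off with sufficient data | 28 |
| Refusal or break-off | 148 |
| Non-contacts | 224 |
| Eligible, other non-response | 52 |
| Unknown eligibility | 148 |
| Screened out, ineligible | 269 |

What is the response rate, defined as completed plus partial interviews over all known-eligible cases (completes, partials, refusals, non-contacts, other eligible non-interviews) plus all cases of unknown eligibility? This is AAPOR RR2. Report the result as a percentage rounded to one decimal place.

Top → 324 + 28 = 352
Base → 324 + 28 + 148 + 224 + 52 + 148 = 924
RR2 = 352 / 924 = 0.3810

38.1%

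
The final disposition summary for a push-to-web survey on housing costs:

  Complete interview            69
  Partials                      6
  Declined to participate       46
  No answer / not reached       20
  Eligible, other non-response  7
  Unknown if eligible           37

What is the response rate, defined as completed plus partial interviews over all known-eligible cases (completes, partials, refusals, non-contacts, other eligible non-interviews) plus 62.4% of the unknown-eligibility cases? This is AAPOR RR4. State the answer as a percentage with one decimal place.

43.8%

Numerator: 69 + 6 = 75
Eligible (known): 69 + 6 + 46 + 20 + 7 = 148
Eligible share of unknowns: 0.6240 × 37 = 23.09
Base: 148 + 23.09 = 171.09
RR4 = 75 / 171.09 = 0.4384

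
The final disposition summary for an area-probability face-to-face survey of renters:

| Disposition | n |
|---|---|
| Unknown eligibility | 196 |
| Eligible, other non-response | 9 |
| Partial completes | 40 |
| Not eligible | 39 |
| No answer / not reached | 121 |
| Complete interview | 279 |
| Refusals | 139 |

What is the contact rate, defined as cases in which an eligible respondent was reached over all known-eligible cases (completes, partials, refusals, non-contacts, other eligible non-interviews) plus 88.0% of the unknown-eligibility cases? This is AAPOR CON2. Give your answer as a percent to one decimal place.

Numerator = 279 + 40 + 139 + 9 = 467
Determined eligible = 279 + 40 + 139 + 121 + 9 = 588
e × U = 0.8800 × 196 = 172.48
Base = 588 + 172.48 = 760.48
CON2 = 467 / 760.48 = 0.6141

61.4%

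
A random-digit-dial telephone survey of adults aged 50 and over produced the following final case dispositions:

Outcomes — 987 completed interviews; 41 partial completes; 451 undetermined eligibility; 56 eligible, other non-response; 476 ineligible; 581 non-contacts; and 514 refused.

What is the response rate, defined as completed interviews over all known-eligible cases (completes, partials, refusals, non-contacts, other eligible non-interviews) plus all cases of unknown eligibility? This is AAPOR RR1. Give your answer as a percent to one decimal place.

Top: 987
Denominator: 987 + 41 + 514 + 581 + 56 + 451 = 2630
RR1 = 987 / 2630 = 0.3753

37.5%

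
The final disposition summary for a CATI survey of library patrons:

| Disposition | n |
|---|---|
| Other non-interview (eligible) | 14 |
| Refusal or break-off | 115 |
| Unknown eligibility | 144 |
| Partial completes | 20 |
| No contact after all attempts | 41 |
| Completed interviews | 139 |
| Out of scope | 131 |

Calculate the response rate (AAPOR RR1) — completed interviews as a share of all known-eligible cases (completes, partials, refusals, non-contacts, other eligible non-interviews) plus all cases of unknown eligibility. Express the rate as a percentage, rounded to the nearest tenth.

29.4%

Num → 139
Denom → 139 + 20 + 115 + 41 + 14 + 144 = 473
RR1 = 139 / 473 = 0.2939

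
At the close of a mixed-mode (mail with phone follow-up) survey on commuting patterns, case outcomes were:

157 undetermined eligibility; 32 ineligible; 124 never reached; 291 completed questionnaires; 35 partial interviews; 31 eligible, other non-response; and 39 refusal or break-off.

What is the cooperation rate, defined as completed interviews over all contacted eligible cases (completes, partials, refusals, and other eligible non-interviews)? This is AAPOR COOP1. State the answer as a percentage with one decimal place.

Top → 291
Denominator → 291 + 35 + 39 + 31 = 396
COOP1 = 291 / 396 = 0.7348

73.5%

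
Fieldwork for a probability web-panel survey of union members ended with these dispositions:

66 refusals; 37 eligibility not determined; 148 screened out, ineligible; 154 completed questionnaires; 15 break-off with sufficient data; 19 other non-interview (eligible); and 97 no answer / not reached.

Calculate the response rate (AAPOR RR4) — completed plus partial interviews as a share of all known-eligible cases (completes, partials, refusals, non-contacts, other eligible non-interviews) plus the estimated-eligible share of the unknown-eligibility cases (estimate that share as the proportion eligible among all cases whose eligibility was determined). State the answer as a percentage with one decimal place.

44.8%

Numerator → 154 + 15 = 169
Eligible (known) → 154 + 15 + 66 + 97 + 19 = 351
e = 351 / (351 + 148) = 351 / 499 = 0.7034
Estimated eligible among unknowns → 0.7034 × 37 = 26.03
Denom → 351 + 26.03 = 377.03
RR4 = 169 / 377.03 = 0.4482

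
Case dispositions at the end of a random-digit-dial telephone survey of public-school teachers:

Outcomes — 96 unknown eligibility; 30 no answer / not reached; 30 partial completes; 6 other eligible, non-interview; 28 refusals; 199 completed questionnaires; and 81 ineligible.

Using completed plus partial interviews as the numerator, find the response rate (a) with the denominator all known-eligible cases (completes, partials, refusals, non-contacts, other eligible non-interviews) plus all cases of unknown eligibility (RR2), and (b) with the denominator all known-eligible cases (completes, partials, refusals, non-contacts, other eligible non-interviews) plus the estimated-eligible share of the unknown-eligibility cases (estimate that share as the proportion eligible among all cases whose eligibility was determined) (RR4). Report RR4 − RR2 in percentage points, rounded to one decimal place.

3.3

Top → 199 + 30 = 229
Denominator → 199 + 30 + 28 + 30 + 6 + 96 = 389
RR2 = 229 / 389 = 0.5887
Known eligible → 199 + 30 + 28 + 30 + 6 = 293
e = 293 / (293 + 81) = 293 / 374 = 0.7834
e × U → 0.7834 × 96 = 75.21
Denominator → 293 + 75.21 = 368.21
RR4 = 229 / 368.21 = 0.6219
Difference = 62.19 − 58.87 = 3.32 percentage points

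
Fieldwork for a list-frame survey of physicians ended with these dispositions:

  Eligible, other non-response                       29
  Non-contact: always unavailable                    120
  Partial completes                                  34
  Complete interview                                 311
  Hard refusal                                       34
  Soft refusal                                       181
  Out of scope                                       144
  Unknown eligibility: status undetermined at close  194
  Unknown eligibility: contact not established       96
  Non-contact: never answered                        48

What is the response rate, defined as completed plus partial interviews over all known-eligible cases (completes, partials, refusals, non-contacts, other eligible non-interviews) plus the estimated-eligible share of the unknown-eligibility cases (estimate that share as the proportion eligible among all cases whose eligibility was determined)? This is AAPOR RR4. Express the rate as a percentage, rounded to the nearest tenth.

Refusals = 34 + 181 = 215
No contact after all attempts = 48 + 120 = 168
Unknown if eligible = 96 + 194 = 290
Numerator: 311 + 34 = 345
Determined eligible: 311 + 34 + 215 + 168 + 29 = 757
e = 757 / (757 + 144) = 757 / 901 = 0.8402
Estimated eligible among unknowns: 0.8402 × 290 = 243.66
Denominator: 757 + 243.66 = 1000.66
RR4 = 345 / 1000.66 = 0.3448

34.5%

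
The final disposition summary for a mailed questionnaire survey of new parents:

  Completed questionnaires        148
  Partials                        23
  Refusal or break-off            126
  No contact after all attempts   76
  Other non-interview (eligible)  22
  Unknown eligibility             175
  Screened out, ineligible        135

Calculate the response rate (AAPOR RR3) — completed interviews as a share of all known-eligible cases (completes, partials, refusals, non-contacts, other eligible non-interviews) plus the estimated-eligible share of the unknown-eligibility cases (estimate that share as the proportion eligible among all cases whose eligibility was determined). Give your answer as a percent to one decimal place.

28.2%

Top → 148
Determined eligible → 148 + 23 + 126 + 76 + 22 = 395
e = 395 / (395 + 135) = 395 / 530 = 0.7453
e × U → 0.7453 × 175 = 130.43
Denominator → 395 + 130.43 = 525.43
RR3 = 148 / 525.43 = 0.2817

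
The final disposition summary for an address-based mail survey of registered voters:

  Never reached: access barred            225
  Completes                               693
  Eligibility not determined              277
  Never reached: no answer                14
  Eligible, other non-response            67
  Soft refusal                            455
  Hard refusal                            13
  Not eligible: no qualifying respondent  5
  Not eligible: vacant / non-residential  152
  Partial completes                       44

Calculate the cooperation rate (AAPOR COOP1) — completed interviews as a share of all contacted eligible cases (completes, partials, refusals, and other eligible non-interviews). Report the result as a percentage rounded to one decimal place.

54.5%

Declined to participate = 13 + 455 = 468
Never reached = 14 + 225 = 239
Out of scope = 5 + 152 = 157
Num: 693
Base: 693 + 44 + 468 + 67 = 1272
COOP1 = 693 / 1272 = 0.5448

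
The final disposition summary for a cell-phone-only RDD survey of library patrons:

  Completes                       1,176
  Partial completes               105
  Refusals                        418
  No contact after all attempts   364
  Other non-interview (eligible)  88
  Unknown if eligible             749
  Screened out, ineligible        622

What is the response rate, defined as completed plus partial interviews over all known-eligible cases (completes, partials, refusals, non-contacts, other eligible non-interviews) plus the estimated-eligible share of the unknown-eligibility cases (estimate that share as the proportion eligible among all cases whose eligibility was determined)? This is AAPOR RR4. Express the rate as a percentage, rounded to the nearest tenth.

46.9%

Top → 1176 + 105 = 1281
Eligible (known) → 1176 + 105 + 418 + 364 + 88 = 2151
e = 2151 / (2151 + 622) = 2151 / 2773 = 0.7757
e × U → 0.7757 × 749 = 581.00
Denom → 2151 + 581.00 = 2732.00
RR4 = 1281 / 2732.00 = 0.4689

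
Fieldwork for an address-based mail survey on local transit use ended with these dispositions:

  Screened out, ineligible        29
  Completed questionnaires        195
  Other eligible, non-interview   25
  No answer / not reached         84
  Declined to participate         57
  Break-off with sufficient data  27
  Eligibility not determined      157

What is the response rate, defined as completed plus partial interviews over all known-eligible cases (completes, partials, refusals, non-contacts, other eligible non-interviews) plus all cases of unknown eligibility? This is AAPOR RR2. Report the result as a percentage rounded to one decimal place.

Top: 195 + 27 = 222
Denom: 195 + 27 + 57 + 84 + 25 + 157 = 545
RR2 = 222 / 545 = 0.4073

40.7%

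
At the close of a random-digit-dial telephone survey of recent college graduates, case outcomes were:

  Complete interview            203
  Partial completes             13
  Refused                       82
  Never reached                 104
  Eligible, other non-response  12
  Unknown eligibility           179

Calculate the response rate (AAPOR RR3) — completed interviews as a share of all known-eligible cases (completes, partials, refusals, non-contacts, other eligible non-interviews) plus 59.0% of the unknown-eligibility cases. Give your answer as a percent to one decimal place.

Num: 203
Eligible (known): 203 + 13 + 82 + 104 + 12 = 414
Eligible share of unknowns: 0.5900 × 179 = 105.61
Denom: 414 + 105.61 = 519.61
RR3 = 203 / 519.61 = 0.3907

39.1%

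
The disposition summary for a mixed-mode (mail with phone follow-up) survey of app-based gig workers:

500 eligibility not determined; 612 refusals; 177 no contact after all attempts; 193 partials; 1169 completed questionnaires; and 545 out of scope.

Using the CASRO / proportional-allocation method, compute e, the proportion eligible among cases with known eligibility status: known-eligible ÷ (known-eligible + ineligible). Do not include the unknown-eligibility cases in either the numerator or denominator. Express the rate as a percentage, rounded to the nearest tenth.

79.8%

Eligible (known) = 1169 + 193 + 612 + 177 = 2151
e = 2151 / (2151 + 545) = 2151 / 2696 = 0.7978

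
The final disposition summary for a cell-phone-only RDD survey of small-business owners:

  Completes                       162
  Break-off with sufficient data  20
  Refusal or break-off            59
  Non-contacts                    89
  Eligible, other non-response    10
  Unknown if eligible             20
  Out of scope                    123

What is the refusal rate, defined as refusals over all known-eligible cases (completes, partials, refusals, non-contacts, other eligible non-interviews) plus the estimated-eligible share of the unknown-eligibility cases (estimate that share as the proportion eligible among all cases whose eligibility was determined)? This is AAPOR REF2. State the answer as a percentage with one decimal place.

Num: 59
Known eligible: 162 + 20 + 59 + 89 + 10 = 340
e = 340 / (340 + 123) = 340 / 463 = 0.7343
Eligible share of unknowns: 0.7343 × 20 = 14.69
Denominator: 340 + 14.69 = 354.69
REF2 = 59 / 354.69 = 0.1663

16.6%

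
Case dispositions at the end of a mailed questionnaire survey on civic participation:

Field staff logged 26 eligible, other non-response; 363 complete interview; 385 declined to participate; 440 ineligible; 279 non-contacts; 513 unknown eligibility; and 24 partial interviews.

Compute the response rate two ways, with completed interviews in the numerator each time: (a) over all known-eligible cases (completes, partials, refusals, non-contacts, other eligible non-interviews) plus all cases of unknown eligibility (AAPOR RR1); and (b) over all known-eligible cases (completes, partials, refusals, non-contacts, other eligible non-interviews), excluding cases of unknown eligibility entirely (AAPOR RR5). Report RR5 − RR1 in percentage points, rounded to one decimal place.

Numerator → 363
Denominator → 363 + 24 + 385 + 279 + 26 + 513 = 1590
RR1 = 363 / 1590 = 0.2283
Denominator → 363 + 24 + 385 + 279 + 26 = 1077
RR5 = 363 / 1077 = 0.3370
Difference = 33.70 − 22.83 = 10.87 percentage points

10.9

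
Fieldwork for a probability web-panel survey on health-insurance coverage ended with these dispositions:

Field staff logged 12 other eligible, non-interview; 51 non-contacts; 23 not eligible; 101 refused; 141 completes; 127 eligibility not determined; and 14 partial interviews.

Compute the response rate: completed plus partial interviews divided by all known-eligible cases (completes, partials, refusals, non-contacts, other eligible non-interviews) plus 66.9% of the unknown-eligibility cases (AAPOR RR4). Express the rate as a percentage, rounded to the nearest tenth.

38.4%

Num = 141 + 14 = 155
Known eligible = 141 + 14 + 101 + 51 + 12 = 319
Eligible share of unknowns = 0.6690 × 127 = 84.96
Denom = 319 + 84.96 = 403.96
RR4 = 155 / 403.96 = 0.3837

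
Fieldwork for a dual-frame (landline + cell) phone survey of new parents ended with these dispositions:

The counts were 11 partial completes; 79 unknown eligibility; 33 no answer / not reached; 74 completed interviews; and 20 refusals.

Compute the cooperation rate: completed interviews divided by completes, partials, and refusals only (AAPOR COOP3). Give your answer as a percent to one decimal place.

Numerator: 74
Base: 74 + 11 + 20 = 105
COOP3 = 74 / 105 = 0.7048

70.5%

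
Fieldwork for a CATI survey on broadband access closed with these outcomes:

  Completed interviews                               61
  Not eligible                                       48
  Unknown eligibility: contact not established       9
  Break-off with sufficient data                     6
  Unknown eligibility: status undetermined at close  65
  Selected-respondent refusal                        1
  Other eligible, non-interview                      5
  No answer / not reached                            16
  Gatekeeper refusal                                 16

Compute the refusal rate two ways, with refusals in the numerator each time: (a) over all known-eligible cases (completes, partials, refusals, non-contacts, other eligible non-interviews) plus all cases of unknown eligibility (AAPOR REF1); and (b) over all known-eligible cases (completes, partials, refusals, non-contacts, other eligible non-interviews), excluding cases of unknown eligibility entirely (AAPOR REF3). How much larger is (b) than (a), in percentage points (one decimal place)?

Refusal or break-off = 16 + 1 = 17
Unknown if eligible = 9 + 65 = 74
Numerator = 17
Denominator = 61 + 6 + 17 + 16 + 5 + 74 = 179
REF1 = 17 / 179 = 0.0950
Denominator = 61 + 6 + 17 + 16 + 5 = 105
REF3 = 17 / 105 = 0.1619
Difference = 16.19 − 9.50 = 6.69 percentage points

6.7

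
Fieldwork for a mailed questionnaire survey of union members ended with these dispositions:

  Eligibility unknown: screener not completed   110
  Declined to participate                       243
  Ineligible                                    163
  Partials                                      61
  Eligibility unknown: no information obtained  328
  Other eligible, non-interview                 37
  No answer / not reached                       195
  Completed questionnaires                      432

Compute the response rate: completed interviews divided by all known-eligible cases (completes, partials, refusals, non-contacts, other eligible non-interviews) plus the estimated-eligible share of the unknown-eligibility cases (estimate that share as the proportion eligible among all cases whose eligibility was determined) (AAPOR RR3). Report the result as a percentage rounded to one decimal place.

Eligibility not determined = 110 + 328 = 438
Top = 432
Known eligible = 432 + 61 + 243 + 195 + 37 = 968
e = 968 / (968 + 163) = 968 / 1131 = 0.8559
Estimated eligible among unknowns = 0.8559 × 438 = 374.88
Base = 968 + 374.88 = 1342.88
RR3 = 432 / 1342.88 = 0.3217

32.2%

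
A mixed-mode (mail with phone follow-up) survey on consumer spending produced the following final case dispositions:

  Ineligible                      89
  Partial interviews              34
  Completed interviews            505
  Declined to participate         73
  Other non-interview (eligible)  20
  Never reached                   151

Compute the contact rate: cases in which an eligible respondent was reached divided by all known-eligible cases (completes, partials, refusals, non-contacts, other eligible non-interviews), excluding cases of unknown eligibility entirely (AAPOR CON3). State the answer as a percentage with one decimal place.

Numerator = 505 + 34 + 73 + 20 = 632
Base = 505 + 34 + 73 + 151 + 20 = 783
CON3 = 632 / 783 = 0.8072

80.7%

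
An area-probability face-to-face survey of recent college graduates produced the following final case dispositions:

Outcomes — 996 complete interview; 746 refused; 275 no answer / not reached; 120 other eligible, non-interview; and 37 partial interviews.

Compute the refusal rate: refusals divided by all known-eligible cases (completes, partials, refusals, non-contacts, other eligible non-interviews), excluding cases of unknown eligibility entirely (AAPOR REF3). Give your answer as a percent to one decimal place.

34.3%

Top: 746
Denom: 996 + 37 + 746 + 275 + 120 = 2174
REF3 = 746 / 2174 = 0.3431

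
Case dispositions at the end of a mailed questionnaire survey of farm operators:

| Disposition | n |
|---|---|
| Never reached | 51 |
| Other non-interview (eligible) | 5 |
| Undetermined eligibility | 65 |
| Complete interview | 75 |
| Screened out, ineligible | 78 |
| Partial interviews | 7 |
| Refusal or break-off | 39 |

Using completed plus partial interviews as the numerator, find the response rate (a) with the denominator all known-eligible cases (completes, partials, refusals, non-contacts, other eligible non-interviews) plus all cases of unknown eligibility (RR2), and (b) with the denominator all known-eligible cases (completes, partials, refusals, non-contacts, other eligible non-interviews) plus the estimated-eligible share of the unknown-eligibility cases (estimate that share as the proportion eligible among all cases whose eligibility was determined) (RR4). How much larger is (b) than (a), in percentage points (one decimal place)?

Num: 75 + 7 = 82
Denominator: 75 + 7 + 39 + 51 + 5 + 65 = 242
RR2 = 82 / 242 = 0.3388
Known eligible: 75 + 7 + 39 + 51 + 5 = 177
e = 177 / (177 + 78) = 177 / 255 = 0.6941
Eligible share of unknowns: 0.6941 × 65 = 45.12
Denominator: 177 + 45.12 = 222.12
RR4 = 82 / 222.12 = 0.3692
Difference = 36.92 − 33.88 = 3.04 percentage points

3.0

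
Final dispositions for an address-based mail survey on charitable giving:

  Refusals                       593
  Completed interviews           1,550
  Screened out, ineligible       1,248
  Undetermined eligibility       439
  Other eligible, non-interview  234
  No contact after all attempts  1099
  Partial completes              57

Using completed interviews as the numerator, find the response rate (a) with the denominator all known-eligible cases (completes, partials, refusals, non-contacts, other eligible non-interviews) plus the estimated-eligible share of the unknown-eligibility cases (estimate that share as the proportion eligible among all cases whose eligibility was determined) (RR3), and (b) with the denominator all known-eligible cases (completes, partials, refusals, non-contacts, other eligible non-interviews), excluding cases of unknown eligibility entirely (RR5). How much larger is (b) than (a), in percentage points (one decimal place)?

Num → 1550
Determined eligible → 1550 + 57 + 593 + 1099 + 234 = 3533
e = 3533 / (3533 + 1248) = 3533 / 4781 = 0.7390
e × U → 0.7390 × 439 = 324.42
Denominator → 3533 + 324.42 = 3857.42
RR3 = 1550 / 3857.42 = 0.4018
Denominator → 1550 + 57 + 593 + 1099 + 234 = 3533
RR5 = 1550 / 3533 = 0.4387
Difference = 43.87 − 40.18 = 3.69 percentage points

3.7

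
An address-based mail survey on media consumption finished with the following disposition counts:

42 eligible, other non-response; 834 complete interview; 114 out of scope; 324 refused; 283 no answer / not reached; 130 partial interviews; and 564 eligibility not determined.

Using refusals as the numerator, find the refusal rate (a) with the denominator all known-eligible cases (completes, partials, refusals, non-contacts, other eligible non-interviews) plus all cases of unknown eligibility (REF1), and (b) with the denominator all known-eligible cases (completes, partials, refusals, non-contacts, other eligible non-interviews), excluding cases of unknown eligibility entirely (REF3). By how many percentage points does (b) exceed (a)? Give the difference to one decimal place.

Top → 324
Denominator → 834 + 130 + 324 + 283 + 42 + 564 = 2177
REF1 = 324 / 2177 = 0.1488
Denominator → 834 + 130 + 324 + 283 + 42 = 1613
REF3 = 324 / 1613 = 0.2009
Difference = 20.09 − 14.88 = 5.21 percentage points

5.2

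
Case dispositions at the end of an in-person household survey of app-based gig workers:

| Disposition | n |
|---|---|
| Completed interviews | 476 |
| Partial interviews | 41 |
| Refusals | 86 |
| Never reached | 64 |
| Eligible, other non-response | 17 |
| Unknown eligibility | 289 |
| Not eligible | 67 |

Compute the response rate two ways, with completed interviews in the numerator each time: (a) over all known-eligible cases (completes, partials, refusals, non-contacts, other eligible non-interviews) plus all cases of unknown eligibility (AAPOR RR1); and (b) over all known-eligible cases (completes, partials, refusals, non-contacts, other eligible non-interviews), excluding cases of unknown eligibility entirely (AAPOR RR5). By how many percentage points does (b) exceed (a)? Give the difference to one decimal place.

20.7

Numerator: 476
Base: 476 + 41 + 86 + 64 + 17 + 289 = 973
RR1 = 476 / 973 = 0.4892
Base: 476 + 41 + 86 + 64 + 17 = 684
RR5 = 476 / 684 = 0.6959
Difference = 69.59 − 48.92 = 20.67 percentage points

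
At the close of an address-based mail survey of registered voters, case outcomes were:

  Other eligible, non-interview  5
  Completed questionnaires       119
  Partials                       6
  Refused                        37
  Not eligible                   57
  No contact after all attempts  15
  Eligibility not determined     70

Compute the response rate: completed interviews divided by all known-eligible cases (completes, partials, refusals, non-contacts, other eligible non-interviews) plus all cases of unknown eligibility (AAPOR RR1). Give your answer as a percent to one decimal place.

Num → 119
Base → 119 + 6 + 37 + 15 + 5 + 70 = 252
RR1 = 119 / 252 = 0.4722

47.2%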